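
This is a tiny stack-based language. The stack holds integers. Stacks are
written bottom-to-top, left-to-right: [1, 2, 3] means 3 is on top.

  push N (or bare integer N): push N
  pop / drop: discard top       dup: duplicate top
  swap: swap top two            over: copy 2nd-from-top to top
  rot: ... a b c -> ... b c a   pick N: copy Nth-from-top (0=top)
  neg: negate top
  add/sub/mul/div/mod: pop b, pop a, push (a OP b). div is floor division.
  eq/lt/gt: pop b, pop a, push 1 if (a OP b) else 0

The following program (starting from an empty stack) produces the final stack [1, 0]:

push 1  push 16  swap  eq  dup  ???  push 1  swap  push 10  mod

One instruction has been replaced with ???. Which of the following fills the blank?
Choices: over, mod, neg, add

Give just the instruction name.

Stack before ???: [0, 0]
Stack after ???:  [0]
Checking each choice:
  over: produces [0, 0, 1, 0]
  mod: modulo by zero
  neg: produces [0, 1, 0]
  add: MATCH


Answer: add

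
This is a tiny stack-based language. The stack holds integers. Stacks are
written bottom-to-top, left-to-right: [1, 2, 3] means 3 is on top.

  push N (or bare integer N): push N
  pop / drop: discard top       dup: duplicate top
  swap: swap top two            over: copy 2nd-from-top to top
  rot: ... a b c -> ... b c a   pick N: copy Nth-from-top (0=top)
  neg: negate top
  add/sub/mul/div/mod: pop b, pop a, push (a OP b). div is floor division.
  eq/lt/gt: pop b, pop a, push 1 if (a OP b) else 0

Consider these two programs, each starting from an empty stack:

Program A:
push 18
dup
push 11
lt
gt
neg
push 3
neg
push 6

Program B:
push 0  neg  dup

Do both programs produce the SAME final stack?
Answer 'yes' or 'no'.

Answer: no

Derivation:
Program A trace:
  After 'push 18': [18]
  After 'dup': [18, 18]
  After 'push 11': [18, 18, 11]
  After 'lt': [18, 0]
  After 'gt': [1]
  After 'neg': [-1]
  After 'push 3': [-1, 3]
  After 'neg': [-1, -3]
  After 'push 6': [-1, -3, 6]
Program A final stack: [-1, -3, 6]

Program B trace:
  After 'push 0': [0]
  After 'neg': [0]
  After 'dup': [0, 0]
Program B final stack: [0, 0]
Same: no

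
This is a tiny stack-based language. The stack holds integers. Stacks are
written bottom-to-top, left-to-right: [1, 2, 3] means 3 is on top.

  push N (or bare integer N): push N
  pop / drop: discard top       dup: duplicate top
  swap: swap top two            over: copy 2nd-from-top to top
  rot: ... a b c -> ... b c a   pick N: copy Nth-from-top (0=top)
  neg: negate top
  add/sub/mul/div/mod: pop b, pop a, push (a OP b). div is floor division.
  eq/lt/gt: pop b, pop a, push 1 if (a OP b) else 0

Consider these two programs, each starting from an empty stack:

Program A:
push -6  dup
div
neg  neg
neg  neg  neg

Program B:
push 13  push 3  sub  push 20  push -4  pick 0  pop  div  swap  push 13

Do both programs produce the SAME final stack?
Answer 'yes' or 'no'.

Program A trace:
  After 'push -6': [-6]
  After 'dup': [-6, -6]
  After 'div': [1]
  After 'neg': [-1]
  After 'neg': [1]
  After 'neg': [-1]
  After 'neg': [1]
  After 'neg': [-1]
Program A final stack: [-1]

Program B trace:
  After 'push 13': [13]
  After 'push 3': [13, 3]
  After 'sub': [10]
  After 'push 20': [10, 20]
  After 'push -4': [10, 20, -4]
  After 'pick 0': [10, 20, -4, -4]
  After 'pop': [10, 20, -4]
  After 'div': [10, -5]
  After 'swap': [-5, 10]
  After 'push 13': [-5, 10, 13]
Program B final stack: [-5, 10, 13]
Same: no

Answer: no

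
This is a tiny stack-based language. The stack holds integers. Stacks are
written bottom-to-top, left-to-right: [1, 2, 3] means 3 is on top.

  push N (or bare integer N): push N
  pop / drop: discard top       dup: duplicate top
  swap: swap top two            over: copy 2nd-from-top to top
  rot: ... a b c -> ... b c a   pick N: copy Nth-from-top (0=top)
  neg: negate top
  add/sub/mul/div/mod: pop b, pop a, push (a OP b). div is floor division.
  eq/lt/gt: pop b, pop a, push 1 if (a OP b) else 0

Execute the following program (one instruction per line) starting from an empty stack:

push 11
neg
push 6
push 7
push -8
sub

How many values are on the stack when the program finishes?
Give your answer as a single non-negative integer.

Answer: 3

Derivation:
After 'push 11': stack = [11] (depth 1)
After 'neg': stack = [-11] (depth 1)
After 'push 6': stack = [-11, 6] (depth 2)
After 'push 7': stack = [-11, 6, 7] (depth 3)
After 'push -8': stack = [-11, 6, 7, -8] (depth 4)
After 'sub': stack = [-11, 6, 15] (depth 3)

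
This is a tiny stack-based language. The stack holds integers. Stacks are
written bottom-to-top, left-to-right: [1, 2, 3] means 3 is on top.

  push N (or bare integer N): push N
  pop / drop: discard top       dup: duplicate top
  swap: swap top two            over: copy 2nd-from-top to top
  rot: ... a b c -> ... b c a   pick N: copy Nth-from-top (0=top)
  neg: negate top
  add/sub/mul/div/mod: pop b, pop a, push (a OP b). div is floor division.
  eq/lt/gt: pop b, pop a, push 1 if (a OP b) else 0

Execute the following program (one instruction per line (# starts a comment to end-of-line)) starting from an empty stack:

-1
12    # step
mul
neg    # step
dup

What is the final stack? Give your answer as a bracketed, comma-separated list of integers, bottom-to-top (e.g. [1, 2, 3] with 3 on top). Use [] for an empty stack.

After 'push -1': [-1]
After 'push 12': [-1, 12]
After 'mul': [-12]
After 'neg': [12]
After 'dup': [12, 12]

Answer: [12, 12]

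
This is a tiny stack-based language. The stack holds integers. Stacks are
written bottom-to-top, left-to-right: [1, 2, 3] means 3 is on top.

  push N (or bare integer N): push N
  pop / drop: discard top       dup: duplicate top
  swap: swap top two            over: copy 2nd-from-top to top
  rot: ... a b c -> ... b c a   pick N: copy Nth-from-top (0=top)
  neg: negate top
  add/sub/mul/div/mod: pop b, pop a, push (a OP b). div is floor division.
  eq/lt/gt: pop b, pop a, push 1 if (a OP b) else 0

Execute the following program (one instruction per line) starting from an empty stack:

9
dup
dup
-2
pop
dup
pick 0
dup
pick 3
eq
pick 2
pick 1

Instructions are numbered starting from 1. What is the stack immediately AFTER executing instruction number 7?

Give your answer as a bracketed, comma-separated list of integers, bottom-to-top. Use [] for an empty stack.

Step 1 ('9'): [9]
Step 2 ('dup'): [9, 9]
Step 3 ('dup'): [9, 9, 9]
Step 4 ('-2'): [9, 9, 9, -2]
Step 5 ('pop'): [9, 9, 9]
Step 6 ('dup'): [9, 9, 9, 9]
Step 7 ('pick 0'): [9, 9, 9, 9, 9]

Answer: [9, 9, 9, 9, 9]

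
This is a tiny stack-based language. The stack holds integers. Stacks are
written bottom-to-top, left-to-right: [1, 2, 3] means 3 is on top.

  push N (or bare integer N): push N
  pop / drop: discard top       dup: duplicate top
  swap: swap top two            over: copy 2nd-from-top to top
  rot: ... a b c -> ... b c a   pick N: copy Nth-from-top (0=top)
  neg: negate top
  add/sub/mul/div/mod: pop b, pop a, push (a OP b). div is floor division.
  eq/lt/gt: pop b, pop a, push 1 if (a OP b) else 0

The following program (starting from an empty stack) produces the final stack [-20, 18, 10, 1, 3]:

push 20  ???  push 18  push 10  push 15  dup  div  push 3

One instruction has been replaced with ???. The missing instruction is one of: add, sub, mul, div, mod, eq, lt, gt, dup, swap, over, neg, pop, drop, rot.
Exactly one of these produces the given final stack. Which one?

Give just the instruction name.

Answer: neg

Derivation:
Stack before ???: [20]
Stack after ???:  [-20]
The instruction that transforms [20] -> [-20] is: neg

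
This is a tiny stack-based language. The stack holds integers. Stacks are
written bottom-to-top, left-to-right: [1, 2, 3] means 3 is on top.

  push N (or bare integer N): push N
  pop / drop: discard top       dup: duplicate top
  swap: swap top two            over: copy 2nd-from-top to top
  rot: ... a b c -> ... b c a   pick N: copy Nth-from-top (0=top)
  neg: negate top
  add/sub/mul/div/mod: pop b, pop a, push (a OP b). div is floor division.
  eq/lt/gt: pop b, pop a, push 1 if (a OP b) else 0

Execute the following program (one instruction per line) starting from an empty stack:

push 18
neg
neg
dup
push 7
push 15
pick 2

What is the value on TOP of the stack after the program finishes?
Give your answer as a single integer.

After 'push 18': [18]
After 'neg': [-18]
After 'neg': [18]
After 'dup': [18, 18]
After 'push 7': [18, 18, 7]
After 'push 15': [18, 18, 7, 15]
After 'pick 2': [18, 18, 7, 15, 18]

Answer: 18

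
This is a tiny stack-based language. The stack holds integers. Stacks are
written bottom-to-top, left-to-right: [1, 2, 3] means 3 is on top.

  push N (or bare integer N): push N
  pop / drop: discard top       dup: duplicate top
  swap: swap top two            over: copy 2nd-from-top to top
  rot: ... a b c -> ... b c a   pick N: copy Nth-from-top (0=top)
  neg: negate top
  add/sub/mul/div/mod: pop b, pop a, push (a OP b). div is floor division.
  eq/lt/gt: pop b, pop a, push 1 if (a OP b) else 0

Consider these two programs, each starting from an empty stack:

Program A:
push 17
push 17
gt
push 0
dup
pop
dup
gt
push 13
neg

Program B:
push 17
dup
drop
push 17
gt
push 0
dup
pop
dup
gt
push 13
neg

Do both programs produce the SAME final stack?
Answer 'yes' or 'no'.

Answer: yes

Derivation:
Program A trace:
  After 'push 17': [17]
  After 'push 17': [17, 17]
  After 'gt': [0]
  After 'push 0': [0, 0]
  After 'dup': [0, 0, 0]
  After 'pop': [0, 0]
  After 'dup': [0, 0, 0]
  After 'gt': [0, 0]
  After 'push 13': [0, 0, 13]
  After 'neg': [0, 0, -13]
Program A final stack: [0, 0, -13]

Program B trace:
  After 'push 17': [17]
  After 'dup': [17, 17]
  After 'drop': [17]
  After 'push 17': [17, 17]
  After 'gt': [0]
  After 'push 0': [0, 0]
  After 'dup': [0, 0, 0]
  After 'pop': [0, 0]
  After 'dup': [0, 0, 0]
  After 'gt': [0, 0]
  After 'push 13': [0, 0, 13]
  After 'neg': [0, 0, -13]
Program B final stack: [0, 0, -13]
Same: yes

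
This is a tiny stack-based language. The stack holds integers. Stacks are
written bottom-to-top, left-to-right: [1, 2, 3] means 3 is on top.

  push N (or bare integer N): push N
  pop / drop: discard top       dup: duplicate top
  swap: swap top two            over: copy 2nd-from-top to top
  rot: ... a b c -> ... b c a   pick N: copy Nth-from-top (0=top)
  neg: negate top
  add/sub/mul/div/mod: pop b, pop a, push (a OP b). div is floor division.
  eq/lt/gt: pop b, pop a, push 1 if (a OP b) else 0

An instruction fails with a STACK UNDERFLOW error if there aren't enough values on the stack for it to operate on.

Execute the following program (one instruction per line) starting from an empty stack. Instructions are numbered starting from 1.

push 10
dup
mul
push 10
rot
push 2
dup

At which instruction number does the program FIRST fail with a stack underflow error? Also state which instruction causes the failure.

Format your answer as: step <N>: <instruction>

Step 1 ('push 10'): stack = [10], depth = 1
Step 2 ('dup'): stack = [10, 10], depth = 2
Step 3 ('mul'): stack = [100], depth = 1
Step 4 ('push 10'): stack = [100, 10], depth = 2
Step 5 ('rot'): needs 3 value(s) but depth is 2 — STACK UNDERFLOW

Answer: step 5: rot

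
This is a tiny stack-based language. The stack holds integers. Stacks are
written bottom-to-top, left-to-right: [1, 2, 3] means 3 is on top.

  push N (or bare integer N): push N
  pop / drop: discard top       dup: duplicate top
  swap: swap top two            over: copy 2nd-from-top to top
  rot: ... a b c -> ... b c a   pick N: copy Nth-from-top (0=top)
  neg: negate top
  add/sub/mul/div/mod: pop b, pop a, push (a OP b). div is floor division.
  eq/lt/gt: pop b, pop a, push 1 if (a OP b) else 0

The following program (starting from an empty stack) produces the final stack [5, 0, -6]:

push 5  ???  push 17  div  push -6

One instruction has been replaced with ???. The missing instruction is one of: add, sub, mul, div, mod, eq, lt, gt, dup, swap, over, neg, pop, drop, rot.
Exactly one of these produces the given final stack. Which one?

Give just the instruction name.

Stack before ???: [5]
Stack after ???:  [5, 5]
The instruction that transforms [5] -> [5, 5] is: dup

Answer: dup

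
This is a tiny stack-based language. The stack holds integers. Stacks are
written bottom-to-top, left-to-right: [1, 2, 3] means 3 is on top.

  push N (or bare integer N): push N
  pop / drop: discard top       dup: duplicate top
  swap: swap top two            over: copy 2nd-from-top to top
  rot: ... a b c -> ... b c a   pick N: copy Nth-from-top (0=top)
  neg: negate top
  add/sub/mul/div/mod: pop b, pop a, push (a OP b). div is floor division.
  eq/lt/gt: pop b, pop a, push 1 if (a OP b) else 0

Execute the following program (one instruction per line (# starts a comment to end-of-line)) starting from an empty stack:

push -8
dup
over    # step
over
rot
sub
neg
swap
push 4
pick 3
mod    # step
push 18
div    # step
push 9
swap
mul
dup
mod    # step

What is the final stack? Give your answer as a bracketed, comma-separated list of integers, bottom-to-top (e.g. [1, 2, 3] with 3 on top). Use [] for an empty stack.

Answer: [-8, 0, -8, 0]

Derivation:
After 'push -8': [-8]
After 'dup': [-8, -8]
After 'over': [-8, -8, -8]
After 'over': [-8, -8, -8, -8]
After 'rot': [-8, -8, -8, -8]
After 'sub': [-8, -8, 0]
After 'neg': [-8, -8, 0]
After 'swap': [-8, 0, -8]
After 'push 4': [-8, 0, -8, 4]
After 'pick 3': [-8, 0, -8, 4, -8]
After 'mod': [-8, 0, -8, -4]
After 'push 18': [-8, 0, -8, -4, 18]
After 'div': [-8, 0, -8, -1]
After 'push 9': [-8, 0, -8, -1, 9]
After 'swap': [-8, 0, -8, 9, -1]
After 'mul': [-8, 0, -8, -9]
After 'dup': [-8, 0, -8, -9, -9]
After 'mod': [-8, 0, -8, 0]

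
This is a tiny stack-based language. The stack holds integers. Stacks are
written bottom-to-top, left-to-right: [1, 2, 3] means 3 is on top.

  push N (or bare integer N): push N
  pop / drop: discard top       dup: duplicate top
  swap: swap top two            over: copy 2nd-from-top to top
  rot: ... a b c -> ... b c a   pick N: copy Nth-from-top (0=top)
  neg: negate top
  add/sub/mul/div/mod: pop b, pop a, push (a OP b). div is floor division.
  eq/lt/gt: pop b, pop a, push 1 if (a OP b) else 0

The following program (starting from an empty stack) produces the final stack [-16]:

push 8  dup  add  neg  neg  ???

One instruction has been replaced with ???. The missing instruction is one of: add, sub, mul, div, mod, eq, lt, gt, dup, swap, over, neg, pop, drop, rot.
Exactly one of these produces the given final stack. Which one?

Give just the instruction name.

Stack before ???: [16]
Stack after ???:  [-16]
The instruction that transforms [16] -> [-16] is: neg

Answer: neg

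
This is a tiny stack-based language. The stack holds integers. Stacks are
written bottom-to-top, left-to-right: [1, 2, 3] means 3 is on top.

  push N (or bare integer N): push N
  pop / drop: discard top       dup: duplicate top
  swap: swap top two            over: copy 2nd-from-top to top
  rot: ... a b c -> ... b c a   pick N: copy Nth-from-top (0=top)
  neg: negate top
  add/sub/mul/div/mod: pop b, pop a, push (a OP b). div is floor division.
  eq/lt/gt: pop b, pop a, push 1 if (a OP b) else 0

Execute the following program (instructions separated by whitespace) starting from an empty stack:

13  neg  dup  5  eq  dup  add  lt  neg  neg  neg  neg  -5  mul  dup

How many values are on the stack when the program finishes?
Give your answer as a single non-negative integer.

After 'push 13': stack = [13] (depth 1)
After 'neg': stack = [-13] (depth 1)
After 'dup': stack = [-13, -13] (depth 2)
After 'push 5': stack = [-13, -13, 5] (depth 3)
After 'eq': stack = [-13, 0] (depth 2)
After 'dup': stack = [-13, 0, 0] (depth 3)
After 'add': stack = [-13, 0] (depth 2)
After 'lt': stack = [1] (depth 1)
After 'neg': stack = [-1] (depth 1)
After 'neg': stack = [1] (depth 1)
After 'neg': stack = [-1] (depth 1)
After 'neg': stack = [1] (depth 1)
After 'push -5': stack = [1, -5] (depth 2)
After 'mul': stack = [-5] (depth 1)
After 'dup': stack = [-5, -5] (depth 2)

Answer: 2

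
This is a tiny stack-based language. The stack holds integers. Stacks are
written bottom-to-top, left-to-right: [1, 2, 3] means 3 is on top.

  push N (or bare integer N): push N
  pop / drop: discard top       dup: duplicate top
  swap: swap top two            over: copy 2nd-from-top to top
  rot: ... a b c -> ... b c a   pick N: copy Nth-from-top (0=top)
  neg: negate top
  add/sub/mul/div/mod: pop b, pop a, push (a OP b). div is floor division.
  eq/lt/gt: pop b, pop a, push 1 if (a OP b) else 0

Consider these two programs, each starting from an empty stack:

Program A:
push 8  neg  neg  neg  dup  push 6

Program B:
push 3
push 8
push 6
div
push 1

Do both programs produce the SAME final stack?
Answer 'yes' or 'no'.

Program A trace:
  After 'push 8': [8]
  After 'neg': [-8]
  After 'neg': [8]
  After 'neg': [-8]
  After 'dup': [-8, -8]
  After 'push 6': [-8, -8, 6]
Program A final stack: [-8, -8, 6]

Program B trace:
  After 'push 3': [3]
  After 'push 8': [3, 8]
  After 'push 6': [3, 8, 6]
  After 'div': [3, 1]
  After 'push 1': [3, 1, 1]
Program B final stack: [3, 1, 1]
Same: no

Answer: no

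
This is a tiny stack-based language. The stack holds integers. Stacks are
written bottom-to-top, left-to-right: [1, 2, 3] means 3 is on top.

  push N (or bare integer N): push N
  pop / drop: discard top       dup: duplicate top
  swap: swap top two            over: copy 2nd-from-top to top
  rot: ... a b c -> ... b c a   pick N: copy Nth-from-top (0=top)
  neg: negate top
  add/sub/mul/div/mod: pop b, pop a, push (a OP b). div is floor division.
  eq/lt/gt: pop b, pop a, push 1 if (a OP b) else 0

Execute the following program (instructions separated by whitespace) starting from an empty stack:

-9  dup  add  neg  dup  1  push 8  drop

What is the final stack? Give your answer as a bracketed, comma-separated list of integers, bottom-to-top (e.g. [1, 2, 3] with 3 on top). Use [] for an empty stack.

After 'push -9': [-9]
After 'dup': [-9, -9]
After 'add': [-18]
After 'neg': [18]
After 'dup': [18, 18]
After 'push 1': [18, 18, 1]
After 'push 8': [18, 18, 1, 8]
After 'drop': [18, 18, 1]

Answer: [18, 18, 1]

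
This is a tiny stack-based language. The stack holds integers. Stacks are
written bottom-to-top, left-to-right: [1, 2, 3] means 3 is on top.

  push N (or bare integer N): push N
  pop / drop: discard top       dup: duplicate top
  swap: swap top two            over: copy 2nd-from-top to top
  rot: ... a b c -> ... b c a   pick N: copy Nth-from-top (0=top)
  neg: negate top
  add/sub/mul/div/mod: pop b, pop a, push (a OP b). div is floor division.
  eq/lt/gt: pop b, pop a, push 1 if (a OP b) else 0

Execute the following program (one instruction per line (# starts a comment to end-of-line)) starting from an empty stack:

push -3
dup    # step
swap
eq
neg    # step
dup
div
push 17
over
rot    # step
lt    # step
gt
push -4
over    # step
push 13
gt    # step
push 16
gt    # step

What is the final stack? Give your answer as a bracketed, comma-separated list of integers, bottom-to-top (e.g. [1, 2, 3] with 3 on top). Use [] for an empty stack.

After 'push -3': [-3]
After 'dup': [-3, -3]
After 'swap': [-3, -3]
After 'eq': [1]
After 'neg': [-1]
After 'dup': [-1, -1]
After 'div': [1]
After 'push 17': [1, 17]
After 'over': [1, 17, 1]
After 'rot': [17, 1, 1]
After 'lt': [17, 0]
After 'gt': [1]
After 'push -4': [1, -4]
After 'over': [1, -4, 1]
After 'push 13': [1, -4, 1, 13]
After 'gt': [1, -4, 0]
After 'push 16': [1, -4, 0, 16]
After 'gt': [1, -4, 0]

Answer: [1, -4, 0]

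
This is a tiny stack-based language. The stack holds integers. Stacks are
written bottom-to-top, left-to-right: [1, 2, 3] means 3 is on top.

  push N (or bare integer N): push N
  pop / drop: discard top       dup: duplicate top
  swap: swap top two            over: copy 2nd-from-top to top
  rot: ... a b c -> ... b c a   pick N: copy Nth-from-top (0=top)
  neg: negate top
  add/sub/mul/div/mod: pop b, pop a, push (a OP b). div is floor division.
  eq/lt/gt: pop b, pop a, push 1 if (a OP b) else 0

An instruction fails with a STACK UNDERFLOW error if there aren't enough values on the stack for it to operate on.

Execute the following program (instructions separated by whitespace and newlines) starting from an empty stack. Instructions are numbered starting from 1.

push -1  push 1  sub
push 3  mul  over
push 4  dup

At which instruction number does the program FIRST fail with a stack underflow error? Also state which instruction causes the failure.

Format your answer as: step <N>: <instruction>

Answer: step 6: over

Derivation:
Step 1 ('push -1'): stack = [-1], depth = 1
Step 2 ('push 1'): stack = [-1, 1], depth = 2
Step 3 ('sub'): stack = [-2], depth = 1
Step 4 ('push 3'): stack = [-2, 3], depth = 2
Step 5 ('mul'): stack = [-6], depth = 1
Step 6 ('over'): needs 2 value(s) but depth is 1 — STACK UNDERFLOW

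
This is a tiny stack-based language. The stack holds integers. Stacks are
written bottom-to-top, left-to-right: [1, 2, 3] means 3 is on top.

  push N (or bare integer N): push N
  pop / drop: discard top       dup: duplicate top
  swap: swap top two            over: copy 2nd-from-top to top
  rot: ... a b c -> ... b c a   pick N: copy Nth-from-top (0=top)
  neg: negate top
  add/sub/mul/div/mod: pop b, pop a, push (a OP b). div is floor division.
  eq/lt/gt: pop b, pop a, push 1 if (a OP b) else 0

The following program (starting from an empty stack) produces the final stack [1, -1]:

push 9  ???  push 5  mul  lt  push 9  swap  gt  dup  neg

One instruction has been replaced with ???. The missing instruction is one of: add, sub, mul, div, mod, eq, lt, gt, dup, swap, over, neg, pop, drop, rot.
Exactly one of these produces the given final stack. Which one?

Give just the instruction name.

Answer: dup

Derivation:
Stack before ???: [9]
Stack after ???:  [9, 9]
The instruction that transforms [9] -> [9, 9] is: dup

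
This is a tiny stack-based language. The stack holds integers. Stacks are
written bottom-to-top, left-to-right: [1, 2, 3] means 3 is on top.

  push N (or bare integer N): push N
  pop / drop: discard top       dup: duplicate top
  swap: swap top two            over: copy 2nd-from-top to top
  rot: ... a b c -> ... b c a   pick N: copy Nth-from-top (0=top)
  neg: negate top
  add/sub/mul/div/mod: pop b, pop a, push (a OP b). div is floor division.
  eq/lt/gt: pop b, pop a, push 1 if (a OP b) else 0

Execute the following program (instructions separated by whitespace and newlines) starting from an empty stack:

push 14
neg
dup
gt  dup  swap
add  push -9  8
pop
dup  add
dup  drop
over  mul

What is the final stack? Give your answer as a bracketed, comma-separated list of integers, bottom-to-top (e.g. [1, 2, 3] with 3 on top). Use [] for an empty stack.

After 'push 14': [14]
After 'neg': [-14]
After 'dup': [-14, -14]
After 'gt': [0]
After 'dup': [0, 0]
After 'swap': [0, 0]
After 'add': [0]
After 'push -9': [0, -9]
After 'push 8': [0, -9, 8]
After 'pop': [0, -9]
After 'dup': [0, -9, -9]
After 'add': [0, -18]
After 'dup': [0, -18, -18]
After 'drop': [0, -18]
After 'over': [0, -18, 0]
After 'mul': [0, 0]

Answer: [0, 0]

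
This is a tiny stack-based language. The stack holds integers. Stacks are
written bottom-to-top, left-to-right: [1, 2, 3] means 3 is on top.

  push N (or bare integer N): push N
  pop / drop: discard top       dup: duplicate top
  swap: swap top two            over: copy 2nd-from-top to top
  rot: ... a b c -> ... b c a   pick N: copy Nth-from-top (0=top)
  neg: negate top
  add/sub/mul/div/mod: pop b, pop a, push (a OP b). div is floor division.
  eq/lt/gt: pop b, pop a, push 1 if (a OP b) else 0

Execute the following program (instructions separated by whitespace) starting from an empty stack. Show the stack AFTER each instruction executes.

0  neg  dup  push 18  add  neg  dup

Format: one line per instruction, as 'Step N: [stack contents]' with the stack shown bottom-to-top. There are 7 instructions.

Step 1: [0]
Step 2: [0]
Step 3: [0, 0]
Step 4: [0, 0, 18]
Step 5: [0, 18]
Step 6: [0, -18]
Step 7: [0, -18, -18]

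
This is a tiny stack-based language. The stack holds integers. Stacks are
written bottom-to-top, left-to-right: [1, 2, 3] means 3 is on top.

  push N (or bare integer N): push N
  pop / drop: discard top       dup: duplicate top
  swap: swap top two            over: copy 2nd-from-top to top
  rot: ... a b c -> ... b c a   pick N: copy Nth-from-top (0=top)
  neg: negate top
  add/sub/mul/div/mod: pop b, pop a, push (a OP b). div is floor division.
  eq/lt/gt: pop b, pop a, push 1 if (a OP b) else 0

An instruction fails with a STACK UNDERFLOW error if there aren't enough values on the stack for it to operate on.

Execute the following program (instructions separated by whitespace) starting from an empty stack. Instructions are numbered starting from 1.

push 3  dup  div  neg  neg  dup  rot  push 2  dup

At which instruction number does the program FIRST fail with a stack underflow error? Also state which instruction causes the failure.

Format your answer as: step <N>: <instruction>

Step 1 ('push 3'): stack = [3], depth = 1
Step 2 ('dup'): stack = [3, 3], depth = 2
Step 3 ('div'): stack = [1], depth = 1
Step 4 ('neg'): stack = [-1], depth = 1
Step 5 ('neg'): stack = [1], depth = 1
Step 6 ('dup'): stack = [1, 1], depth = 2
Step 7 ('rot'): needs 3 value(s) but depth is 2 — STACK UNDERFLOW

Answer: step 7: rot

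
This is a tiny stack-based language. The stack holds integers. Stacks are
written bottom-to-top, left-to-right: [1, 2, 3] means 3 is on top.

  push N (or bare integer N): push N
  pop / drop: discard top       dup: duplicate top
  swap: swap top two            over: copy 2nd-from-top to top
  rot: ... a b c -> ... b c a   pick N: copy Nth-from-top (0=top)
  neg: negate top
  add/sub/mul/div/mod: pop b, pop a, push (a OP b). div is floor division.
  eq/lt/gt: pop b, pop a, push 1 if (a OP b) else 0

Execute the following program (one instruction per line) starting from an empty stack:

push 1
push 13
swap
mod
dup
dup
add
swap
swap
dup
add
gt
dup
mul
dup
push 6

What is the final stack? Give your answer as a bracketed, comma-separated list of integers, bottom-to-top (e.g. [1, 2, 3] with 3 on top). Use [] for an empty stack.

After 'push 1': [1]
After 'push 13': [1, 13]
After 'swap': [13, 1]
After 'mod': [0]
After 'dup': [0, 0]
After 'dup': [0, 0, 0]
After 'add': [0, 0]
After 'swap': [0, 0]
After 'swap': [0, 0]
After 'dup': [0, 0, 0]
After 'add': [0, 0]
After 'gt': [0]
After 'dup': [0, 0]
After 'mul': [0]
After 'dup': [0, 0]
After 'push 6': [0, 0, 6]

Answer: [0, 0, 6]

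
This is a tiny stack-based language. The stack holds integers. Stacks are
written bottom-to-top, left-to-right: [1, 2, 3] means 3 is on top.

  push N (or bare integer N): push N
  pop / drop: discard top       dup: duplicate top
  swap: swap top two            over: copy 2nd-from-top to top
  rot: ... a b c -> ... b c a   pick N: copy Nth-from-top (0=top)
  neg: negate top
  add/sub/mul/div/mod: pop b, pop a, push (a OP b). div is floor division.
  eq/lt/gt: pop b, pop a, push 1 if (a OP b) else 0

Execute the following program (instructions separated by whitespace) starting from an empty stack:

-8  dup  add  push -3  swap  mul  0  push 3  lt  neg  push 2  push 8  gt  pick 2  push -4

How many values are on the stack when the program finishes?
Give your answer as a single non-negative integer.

After 'push -8': stack = [-8] (depth 1)
After 'dup': stack = [-8, -8] (depth 2)
After 'add': stack = [-16] (depth 1)
After 'push -3': stack = [-16, -3] (depth 2)
After 'swap': stack = [-3, -16] (depth 2)
After 'mul': stack = [48] (depth 1)
After 'push 0': stack = [48, 0] (depth 2)
After 'push 3': stack = [48, 0, 3] (depth 3)
After 'lt': stack = [48, 1] (depth 2)
After 'neg': stack = [48, -1] (depth 2)
After 'push 2': stack = [48, -1, 2] (depth 3)
After 'push 8': stack = [48, -1, 2, 8] (depth 4)
After 'gt': stack = [48, -1, 0] (depth 3)
After 'pick 2': stack = [48, -1, 0, 48] (depth 4)
After 'push -4': stack = [48, -1, 0, 48, -4] (depth 5)

Answer: 5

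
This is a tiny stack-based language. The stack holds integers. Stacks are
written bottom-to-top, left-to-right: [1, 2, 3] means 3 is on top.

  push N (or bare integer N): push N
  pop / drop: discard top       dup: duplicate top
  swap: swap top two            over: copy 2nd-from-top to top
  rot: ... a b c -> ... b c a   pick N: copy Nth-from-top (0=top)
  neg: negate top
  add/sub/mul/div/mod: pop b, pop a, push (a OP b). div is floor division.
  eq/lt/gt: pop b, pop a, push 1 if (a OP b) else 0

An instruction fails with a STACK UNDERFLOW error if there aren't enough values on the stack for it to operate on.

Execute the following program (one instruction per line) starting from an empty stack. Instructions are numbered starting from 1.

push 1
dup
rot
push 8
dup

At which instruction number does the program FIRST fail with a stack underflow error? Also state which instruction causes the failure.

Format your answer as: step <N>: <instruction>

Step 1 ('push 1'): stack = [1], depth = 1
Step 2 ('dup'): stack = [1, 1], depth = 2
Step 3 ('rot'): needs 3 value(s) but depth is 2 — STACK UNDERFLOW

Answer: step 3: rot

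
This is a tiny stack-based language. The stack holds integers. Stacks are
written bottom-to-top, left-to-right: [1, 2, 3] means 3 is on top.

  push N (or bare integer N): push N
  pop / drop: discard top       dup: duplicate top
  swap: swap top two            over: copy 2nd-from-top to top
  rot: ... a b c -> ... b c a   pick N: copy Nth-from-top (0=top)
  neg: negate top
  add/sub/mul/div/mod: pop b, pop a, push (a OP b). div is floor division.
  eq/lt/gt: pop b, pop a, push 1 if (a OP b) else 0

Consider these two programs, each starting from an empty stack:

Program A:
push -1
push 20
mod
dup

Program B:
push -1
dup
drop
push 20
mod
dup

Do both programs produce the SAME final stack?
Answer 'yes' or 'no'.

Answer: yes

Derivation:
Program A trace:
  After 'push -1': [-1]
  After 'push 20': [-1, 20]
  After 'mod': [19]
  After 'dup': [19, 19]
Program A final stack: [19, 19]

Program B trace:
  After 'push -1': [-1]
  After 'dup': [-1, -1]
  After 'drop': [-1]
  After 'push 20': [-1, 20]
  After 'mod': [19]
  After 'dup': [19, 19]
Program B final stack: [19, 19]
Same: yes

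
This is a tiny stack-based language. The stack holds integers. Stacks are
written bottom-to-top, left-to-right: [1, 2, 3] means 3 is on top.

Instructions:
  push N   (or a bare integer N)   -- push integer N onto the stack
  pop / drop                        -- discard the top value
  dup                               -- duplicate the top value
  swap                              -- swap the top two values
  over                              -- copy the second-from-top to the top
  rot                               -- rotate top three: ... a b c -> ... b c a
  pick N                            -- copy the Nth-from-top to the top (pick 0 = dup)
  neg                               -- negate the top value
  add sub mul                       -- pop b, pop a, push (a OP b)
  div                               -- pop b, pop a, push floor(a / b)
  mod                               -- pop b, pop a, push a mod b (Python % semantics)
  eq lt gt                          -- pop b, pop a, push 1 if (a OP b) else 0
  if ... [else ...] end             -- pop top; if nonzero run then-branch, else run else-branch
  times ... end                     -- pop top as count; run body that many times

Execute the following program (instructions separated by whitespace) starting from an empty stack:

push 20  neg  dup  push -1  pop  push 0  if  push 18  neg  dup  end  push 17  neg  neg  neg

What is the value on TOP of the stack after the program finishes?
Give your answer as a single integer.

Answer: -17

Derivation:
After 'push 20': [20]
After 'neg': [-20]
After 'dup': [-20, -20]
After 'push -1': [-20, -20, -1]
After 'pop': [-20, -20]
After 'push 0': [-20, -20, 0]
After 'if': [-20, -20]
After 'push 17': [-20, -20, 17]
After 'neg': [-20, -20, -17]
After 'neg': [-20, -20, 17]
After 'neg': [-20, -20, -17]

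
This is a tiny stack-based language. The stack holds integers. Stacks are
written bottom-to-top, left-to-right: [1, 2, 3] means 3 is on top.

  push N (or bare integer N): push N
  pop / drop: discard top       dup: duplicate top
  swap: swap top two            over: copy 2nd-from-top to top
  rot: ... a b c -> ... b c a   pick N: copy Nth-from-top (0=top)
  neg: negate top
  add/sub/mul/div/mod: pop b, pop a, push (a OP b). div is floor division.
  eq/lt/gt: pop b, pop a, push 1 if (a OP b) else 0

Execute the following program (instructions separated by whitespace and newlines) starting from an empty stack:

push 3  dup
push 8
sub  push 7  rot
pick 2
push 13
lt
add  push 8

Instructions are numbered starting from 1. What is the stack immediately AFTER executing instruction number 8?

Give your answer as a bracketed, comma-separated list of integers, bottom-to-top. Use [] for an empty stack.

Step 1 ('push 3'): [3]
Step 2 ('dup'): [3, 3]
Step 3 ('push 8'): [3, 3, 8]
Step 4 ('sub'): [3, -5]
Step 5 ('push 7'): [3, -5, 7]
Step 6 ('rot'): [-5, 7, 3]
Step 7 ('pick 2'): [-5, 7, 3, -5]
Step 8 ('push 13'): [-5, 7, 3, -5, 13]

Answer: [-5, 7, 3, -5, 13]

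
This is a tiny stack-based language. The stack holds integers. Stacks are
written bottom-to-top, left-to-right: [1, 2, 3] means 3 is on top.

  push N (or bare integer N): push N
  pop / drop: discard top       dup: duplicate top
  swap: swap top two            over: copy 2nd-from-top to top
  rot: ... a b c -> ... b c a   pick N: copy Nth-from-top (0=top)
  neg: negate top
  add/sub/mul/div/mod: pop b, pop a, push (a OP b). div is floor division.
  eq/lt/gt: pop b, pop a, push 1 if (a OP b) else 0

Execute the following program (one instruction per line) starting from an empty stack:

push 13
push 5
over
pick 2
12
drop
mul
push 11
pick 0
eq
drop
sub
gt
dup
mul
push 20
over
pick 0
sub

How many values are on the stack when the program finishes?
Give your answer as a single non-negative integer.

After 'push 13': stack = [13] (depth 1)
After 'push 5': stack = [13, 5] (depth 2)
After 'over': stack = [13, 5, 13] (depth 3)
After 'pick 2': stack = [13, 5, 13, 13] (depth 4)
After 'push 12': stack = [13, 5, 13, 13, 12] (depth 5)
After 'drop': stack = [13, 5, 13, 13] (depth 4)
After 'mul': stack = [13, 5, 169] (depth 3)
After 'push 11': stack = [13, 5, 169, 11] (depth 4)
After 'pick 0': stack = [13, 5, 169, 11, 11] (depth 5)
After 'eq': stack = [13, 5, 169, 1] (depth 4)
After 'drop': stack = [13, 5, 169] (depth 3)
After 'sub': stack = [13, -164] (depth 2)
After 'gt': stack = [1] (depth 1)
After 'dup': stack = [1, 1] (depth 2)
After 'mul': stack = [1] (depth 1)
After 'push 20': stack = [1, 20] (depth 2)
After 'over': stack = [1, 20, 1] (depth 3)
After 'pick 0': stack = [1, 20, 1, 1] (depth 4)
After 'sub': stack = [1, 20, 0] (depth 3)

Answer: 3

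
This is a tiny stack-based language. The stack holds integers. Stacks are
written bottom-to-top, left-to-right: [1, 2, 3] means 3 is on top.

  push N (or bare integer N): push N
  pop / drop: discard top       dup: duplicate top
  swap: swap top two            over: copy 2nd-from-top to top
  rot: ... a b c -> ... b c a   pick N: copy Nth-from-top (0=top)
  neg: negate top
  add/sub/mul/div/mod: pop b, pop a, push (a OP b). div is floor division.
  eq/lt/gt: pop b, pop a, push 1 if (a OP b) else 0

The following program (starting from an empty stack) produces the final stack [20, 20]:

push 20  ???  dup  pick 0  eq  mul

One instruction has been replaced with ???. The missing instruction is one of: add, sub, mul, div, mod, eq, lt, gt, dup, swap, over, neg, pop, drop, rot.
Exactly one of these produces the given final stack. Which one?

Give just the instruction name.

Answer: dup

Derivation:
Stack before ???: [20]
Stack after ???:  [20, 20]
The instruction that transforms [20] -> [20, 20] is: dup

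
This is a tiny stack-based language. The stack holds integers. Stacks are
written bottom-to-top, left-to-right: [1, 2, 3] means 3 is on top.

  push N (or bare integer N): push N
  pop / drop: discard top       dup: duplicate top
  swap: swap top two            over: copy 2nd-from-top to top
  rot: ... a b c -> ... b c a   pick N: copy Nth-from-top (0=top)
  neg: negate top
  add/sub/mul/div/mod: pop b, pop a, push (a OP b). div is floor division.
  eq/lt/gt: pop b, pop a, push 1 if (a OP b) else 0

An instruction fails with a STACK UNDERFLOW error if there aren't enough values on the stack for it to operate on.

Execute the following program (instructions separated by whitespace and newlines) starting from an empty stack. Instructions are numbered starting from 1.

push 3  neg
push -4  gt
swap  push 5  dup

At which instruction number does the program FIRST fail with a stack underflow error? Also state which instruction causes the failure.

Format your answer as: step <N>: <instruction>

Answer: step 5: swap

Derivation:
Step 1 ('push 3'): stack = [3], depth = 1
Step 2 ('neg'): stack = [-3], depth = 1
Step 3 ('push -4'): stack = [-3, -4], depth = 2
Step 4 ('gt'): stack = [1], depth = 1
Step 5 ('swap'): needs 2 value(s) but depth is 1 — STACK UNDERFLOW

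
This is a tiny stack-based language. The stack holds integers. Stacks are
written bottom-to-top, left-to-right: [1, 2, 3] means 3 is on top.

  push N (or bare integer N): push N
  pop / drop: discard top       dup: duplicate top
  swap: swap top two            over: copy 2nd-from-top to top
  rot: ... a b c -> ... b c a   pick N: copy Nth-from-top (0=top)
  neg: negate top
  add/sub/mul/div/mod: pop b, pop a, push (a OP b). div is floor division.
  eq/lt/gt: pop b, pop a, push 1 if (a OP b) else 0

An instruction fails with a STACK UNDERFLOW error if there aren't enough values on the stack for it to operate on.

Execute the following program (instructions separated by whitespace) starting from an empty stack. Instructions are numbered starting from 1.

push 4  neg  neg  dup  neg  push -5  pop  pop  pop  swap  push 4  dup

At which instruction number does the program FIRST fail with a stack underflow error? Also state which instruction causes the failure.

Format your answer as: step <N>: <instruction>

Answer: step 10: swap

Derivation:
Step 1 ('push 4'): stack = [4], depth = 1
Step 2 ('neg'): stack = [-4], depth = 1
Step 3 ('neg'): stack = [4], depth = 1
Step 4 ('dup'): stack = [4, 4], depth = 2
Step 5 ('neg'): stack = [4, -4], depth = 2
Step 6 ('push -5'): stack = [4, -4, -5], depth = 3
Step 7 ('pop'): stack = [4, -4], depth = 2
Step 8 ('pop'): stack = [4], depth = 1
Step 9 ('pop'): stack = [], depth = 0
Step 10 ('swap'): needs 2 value(s) but depth is 0 — STACK UNDERFLOW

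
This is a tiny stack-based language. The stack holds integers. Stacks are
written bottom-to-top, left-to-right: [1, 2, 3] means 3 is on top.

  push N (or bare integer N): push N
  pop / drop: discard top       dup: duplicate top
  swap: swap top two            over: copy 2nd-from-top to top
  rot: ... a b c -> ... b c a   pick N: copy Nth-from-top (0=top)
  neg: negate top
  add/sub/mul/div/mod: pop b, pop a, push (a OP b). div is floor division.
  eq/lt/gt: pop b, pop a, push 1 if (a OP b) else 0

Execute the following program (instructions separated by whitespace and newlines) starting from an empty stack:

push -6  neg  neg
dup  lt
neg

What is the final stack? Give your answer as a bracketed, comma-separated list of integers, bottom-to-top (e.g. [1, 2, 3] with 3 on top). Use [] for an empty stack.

After 'push -6': [-6]
After 'neg': [6]
After 'neg': [-6]
After 'dup': [-6, -6]
After 'lt': [0]
After 'neg': [0]

Answer: [0]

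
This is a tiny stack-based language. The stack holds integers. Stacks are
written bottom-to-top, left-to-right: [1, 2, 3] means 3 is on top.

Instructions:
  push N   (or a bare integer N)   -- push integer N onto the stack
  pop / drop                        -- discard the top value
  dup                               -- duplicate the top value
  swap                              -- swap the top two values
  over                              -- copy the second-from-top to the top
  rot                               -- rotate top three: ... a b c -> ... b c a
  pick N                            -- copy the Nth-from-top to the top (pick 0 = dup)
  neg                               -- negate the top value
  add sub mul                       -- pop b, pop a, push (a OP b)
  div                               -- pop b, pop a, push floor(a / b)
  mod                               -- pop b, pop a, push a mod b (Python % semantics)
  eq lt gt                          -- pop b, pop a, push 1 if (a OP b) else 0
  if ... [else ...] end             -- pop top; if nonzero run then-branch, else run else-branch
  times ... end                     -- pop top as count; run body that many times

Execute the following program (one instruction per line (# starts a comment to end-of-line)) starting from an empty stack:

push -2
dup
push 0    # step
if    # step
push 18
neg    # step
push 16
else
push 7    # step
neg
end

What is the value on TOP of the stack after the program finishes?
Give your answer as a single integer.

Answer: -7

Derivation:
After 'push -2': [-2]
After 'dup': [-2, -2]
After 'push 0': [-2, -2, 0]
After 'if': [-2, -2]
After 'push 7': [-2, -2, 7]
After 'neg': [-2, -2, -7]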